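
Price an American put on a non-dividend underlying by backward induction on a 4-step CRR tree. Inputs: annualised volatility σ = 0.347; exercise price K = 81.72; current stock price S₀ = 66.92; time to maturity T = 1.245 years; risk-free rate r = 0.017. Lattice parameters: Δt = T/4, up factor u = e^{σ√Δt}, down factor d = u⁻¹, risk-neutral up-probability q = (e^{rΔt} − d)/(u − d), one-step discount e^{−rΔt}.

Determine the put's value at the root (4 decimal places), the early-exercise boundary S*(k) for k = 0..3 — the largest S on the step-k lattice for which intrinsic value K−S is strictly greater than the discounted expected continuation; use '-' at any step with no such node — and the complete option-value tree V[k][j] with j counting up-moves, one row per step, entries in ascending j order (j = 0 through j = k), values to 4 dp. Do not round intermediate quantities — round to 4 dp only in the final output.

Δt=0.31125  u=1.21360  d=0.82400  q=0.46537  discount=0.99472
step 4 (expiry): payoffs max(K−S,0) = 50.8700 36.2835 14.8000 0.0000 0.0000
step 3: (k=3,j=0): S=37.4395, (K−S)⁺=44.2805, hold=43.8492 ⇒ V=44.2805 exercise | (k=3,j=1): S=55.1418, (K−S)⁺=26.5782, hold=26.1470 ⇒ V=26.5782 exercise | (k=3,j=2): S=81.2141, (K−S)⁺=0.5059, hold=7.8708 ⇒ V=7.8708 continue | (k=3,j=3): S=119.6140, (K−S)⁺=0.0000, hold=0.0000 ⇒ V=0.0000 continue  boundary S*=55.1418
step 2: (k=2,j=0): S=45.4365, (K−S)⁺=36.2835, hold=35.8522 ⇒ V=36.2835 exercise | (k=2,j=1): S=66.9200, (K−S)⁺=14.8000, hold=17.7780 ⇒ V=17.7780 continue | (k=2,j=2): S=98.5613, (K−S)⁺=0.0000, hold=4.1857 ⇒ V=4.1857 continue  boundary S*=45.4365
step 1: (k=1,j=0): S=55.1418, (K−S)⁺=26.5782, hold=27.5256 ⇒ V=27.5256 continue | (k=1,j=1): S=81.2141, (K−S)⁺=0.5059, hold=11.3921 ⇒ V=11.3921 continue  boundary S*=-
step 0: (k=0,j=0): S=66.9200, (K−S)⁺=14.8000, hold=19.9119 ⇒ V=19.9119 continue  boundary S*=-

price = 19.9119
boundary = - - 45.4365 55.1418
tree:
19.9119
27.5256 11.3921
36.2835 17.7780 4.1857
44.2805 26.5782 7.8708 0.0000
50.8700 36.2835 14.8000 0.0000 0.0000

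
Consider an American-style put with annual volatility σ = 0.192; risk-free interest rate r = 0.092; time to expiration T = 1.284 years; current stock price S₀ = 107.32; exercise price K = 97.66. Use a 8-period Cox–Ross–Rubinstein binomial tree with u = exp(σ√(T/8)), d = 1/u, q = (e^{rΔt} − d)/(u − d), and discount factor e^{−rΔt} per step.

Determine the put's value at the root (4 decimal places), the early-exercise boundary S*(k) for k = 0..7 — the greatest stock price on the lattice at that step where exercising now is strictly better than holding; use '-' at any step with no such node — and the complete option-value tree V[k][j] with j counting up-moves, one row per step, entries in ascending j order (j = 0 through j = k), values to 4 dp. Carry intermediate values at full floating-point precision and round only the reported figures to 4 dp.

price = 2.3574
boundary = - - - 85.2046 78.8964 85.2046 78.8964 85.2046
tree:
2.3574
4.2269 1.0497
7.3730 2.0330 0.3570
12.4554 3.8428 0.7607 0.0707
18.7636 7.0490 1.5949 0.1697 0.0000
24.6048 12.4554 3.2733 0.4075 0.0000 0.0000
30.0135 18.7636 6.5236 0.9785 0.0000 0.0000 0.0000
35.0218 24.6048 12.4554 2.3498 0.0000 0.0000 0.0000 0.0000
39.6593 30.0135 18.7636 5.6428 0.0000 0.0000 0.0000 0.0000 0.0000

Δt=0.16050  u=1.07996  d=0.92596  q=0.57738  discount=0.98534
step 8 (expiry): payoffs max(K−S,0) = 39.6593 30.0135 18.7636 5.6428 0.0000 0.0000 0.0000 0.0000 0.0000
step 7: (k=7,j=0): S=62.6382, (K−S)⁺=35.0218, hold=33.5903 ⇒ V=35.0218 exercise | (k=7,j=1): S=73.0552, (K−S)⁺=24.6048, hold=23.1733 ⇒ V=24.6048 exercise | (k=7,j=2): S=85.2046, (K−S)⁺=12.4554, hold=11.0240 ⇒ V=12.4554 exercise | (k=7,j=3): S=99.3745, (K−S)⁺=0.0000, hold=2.3498 ⇒ V=2.3498 continue | (k=7,j=4): S=115.9008, (K−S)⁺=0.0000, hold=0.0000 ⇒ V=0.0000 continue | (k=7,j=5): S=135.1756, (K−S)⁺=0.0000, hold=0.0000 ⇒ V=0.0000 continue | (k=7,j=6): S=157.6559, (K−S)⁺=0.0000, hold=0.0000 ⇒ V=0.0000 continue | (k=7,j=7): S=183.8747, (K−S)⁺=0.0000, hold=0.0000 ⇒ V=0.0000 continue  boundary S*=85.2046
step 6: (k=6,j=0): S=67.6465, (K−S)⁺=30.0135, hold=28.5820 ⇒ V=30.0135 exercise | (k=6,j=1): S=78.8964, (K−S)⁺=18.7636, hold=17.3322 ⇒ V=18.7636 exercise | (k=6,j=2): S=92.0172, (K−S)⁺=5.6428, hold=6.5236 ⇒ V=6.5236 continue | (k=6,j=3): S=107.3200, (K−S)⁺=0.0000, hold=0.9785 ⇒ V=0.9785 continue | (k=6,j=4): S=125.1678, (K−S)⁺=0.0000, hold=0.0000 ⇒ V=0.0000 continue | (k=6,j=5): S=145.9837, (K−S)⁺=0.0000, hold=0.0000 ⇒ V=0.0000 continue | (k=6,j=6): S=170.2613, (K−S)⁺=0.0000, hold=0.0000 ⇒ V=0.0000 continue  boundary S*=78.8964
step 5: (k=5,j=0): S=73.0552, (K−S)⁺=24.6048, hold=23.1733 ⇒ V=24.6048 exercise | (k=5,j=1): S=85.2046, (K−S)⁺=12.4554, hold=11.5250 ⇒ V=12.4554 exercise | (k=5,j=2): S=99.3745, (K−S)⁺=0.0000, hold=3.2733 ⇒ V=3.2733 continue | (k=5,j=3): S=115.9008, (K−S)⁺=0.0000, hold=0.4075 ⇒ V=0.4075 continue | (k=5,j=4): S=135.1756, (K−S)⁺=0.0000, hold=0.0000 ⇒ V=0.0000 continue | (k=5,j=5): S=157.6559, (K−S)⁺=0.0000, hold=0.0000 ⇒ V=0.0000 continue  boundary S*=85.2046
step 4: (k=4,j=0): S=78.8964, (K−S)⁺=18.7636, hold=17.3322 ⇒ V=18.7636 exercise | (k=4,j=1): S=92.0172, (K−S)⁺=5.6428, hold=7.0490 ⇒ V=7.0490 continue | (k=4,j=2): S=107.3200, (K−S)⁺=0.0000, hold=1.5949 ⇒ V=1.5949 continue | (k=4,j=3): S=125.1678, (K−S)⁺=0.0000, hold=0.1697 ⇒ V=0.1697 continue | (k=4,j=4): S=145.9837, (K−S)⁺=0.0000, hold=0.0000 ⇒ V=0.0000 continue  boundary S*=78.8964
step 3: (k=3,j=0): S=85.2046, (K−S)⁺=12.4554, hold=11.8239 ⇒ V=12.4554 exercise | (k=3,j=1): S=99.3745, (K−S)⁺=0.0000, hold=3.8428 ⇒ V=3.8428 continue | (k=3,j=2): S=115.9008, (K−S)⁺=0.0000, hold=0.7607 ⇒ V=0.7607 continue | (k=3,j=3): S=135.1756, (K−S)⁺=0.0000, hold=0.0707 ⇒ V=0.0707 continue  boundary S*=85.2046
step 2: (k=2,j=0): S=92.0172, (K−S)⁺=5.6428, hold=7.3730 ⇒ V=7.3730 continue | (k=2,j=1): S=107.3200, (K−S)⁺=0.0000, hold=2.0330 ⇒ V=2.0330 continue | (k=2,j=2): S=125.1678, (K−S)⁺=0.0000, hold=0.3570 ⇒ V=0.3570 continue  boundary S*=-
step 1: (k=1,j=0): S=99.3745, (K−S)⁺=0.0000, hold=4.2269 ⇒ V=4.2269 continue | (k=1,j=1): S=115.9008, (K−S)⁺=0.0000, hold=1.0497 ⇒ V=1.0497 continue  boundary S*=-
step 0: (k=0,j=0): S=107.3200, (K−S)⁺=0.0000, hold=2.3574 ⇒ V=2.3574 continue  boundary S*=-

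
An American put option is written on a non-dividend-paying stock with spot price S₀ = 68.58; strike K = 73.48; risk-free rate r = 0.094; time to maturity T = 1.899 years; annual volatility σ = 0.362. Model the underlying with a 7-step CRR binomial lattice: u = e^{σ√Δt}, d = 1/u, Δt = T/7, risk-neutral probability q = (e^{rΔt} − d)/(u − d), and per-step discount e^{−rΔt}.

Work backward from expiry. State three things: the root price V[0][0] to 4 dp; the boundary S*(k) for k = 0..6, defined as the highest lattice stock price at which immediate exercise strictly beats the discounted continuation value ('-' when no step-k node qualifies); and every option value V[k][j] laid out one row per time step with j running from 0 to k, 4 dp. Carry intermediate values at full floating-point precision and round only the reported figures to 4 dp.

price = 11.6224
boundary = - - 47.0356 38.9530 47.0356 56.7953 47.0356
tree:
11.6224
17.8175 6.5048
26.4444 10.7721 2.9054
34.5270 17.2406 5.3611 0.7926
41.2206 26.4444 9.6365 1.6977 0.0000
46.7641 34.5270 16.6847 3.6364 0.0000 0.0000
51.3549 41.2206 26.4444 7.7893 0.0000 0.0000 0.0000
55.1569 46.7641 34.5270 16.6847 0.0000 0.0000 0.0000 0.0000

params: Δt=0.27129 u=1.20750 d=0.82816 q=0.52109 e^(-rΔt)=0.97482
t_7 payoffs: 55.1569 46.7641 34.5270 16.6847 0.0000 0.0000 0.0000 0.0000
t_6: node(6,0) S=22.1251 payoff=51.3549 vs cont=49.5048 → 51.3549 [stop]  node(6,1) S=32.2594 payoff=41.2206 vs cont=39.3705 → 41.2206 [stop]  node(6,2) S=47.0356 payoff=26.4444 vs cont=24.5943 → 26.4444 [stop]  node(6,3) S=68.5800 payoff=4.9000 vs cont=7.7893 → 7.7893 [wait]  node(6,4) S=99.9927 payoff=0.0000 vs cont=0.0000 → 0.0000 [wait]  node(6,5) S=145.7938 payoff=0.0000 vs cont=0.0000 → 0.0000 [wait]  node(6,6) S=212.5738 payoff=0.0000 vs cont=0.0000 → 0.0000 [wait]  ⇒ S*(6)=47.0356
t_5: node(5,0) S=26.7159 payoff=46.7641 vs cont=44.9139 → 46.7641 [stop]  node(5,1) S=38.9530 payoff=34.5270 vs cont=32.6768 → 34.5270 [stop]  node(5,2) S=56.7953 payoff=16.6847 vs cont=16.3023 → 16.6847 [stop]  node(5,3) S=82.8100 payoff=0.0000 vs cont=3.6364 → 3.6364 [wait]  node(5,4) S=120.7407 payoff=0.0000 vs cont=0.0000 → 0.0000 [wait]  node(5,5) S=176.0453 payoff=0.0000 vs cont=0.0000 → 0.0000 [wait]  ⇒ S*(5)=56.7953
t_4: node(4,0) S=32.2594 payoff=41.2206 vs cont=39.3705 → 41.2206 [stop]  node(4,1) S=47.0356 payoff=26.4444 vs cont=24.5943 → 26.4444 [stop]  node(4,2) S=68.5800 payoff=4.9000 vs cont=9.6365 → 9.6365 [wait]  node(4,3) S=99.9927 payoff=0.0000 vs cont=1.6977 → 1.6977 [wait]  node(4,4) S=145.7938 payoff=0.0000 vs cont=0.0000 → 0.0000 [wait]  ⇒ S*(4)=47.0356
t_3: node(3,0) S=38.9530 payoff=34.5270 vs cont=32.6768 → 34.5270 [stop]  node(3,1) S=56.7953 payoff=16.6847 vs cont=17.2406 → 17.2406 [wait]  node(3,2) S=82.8100 payoff=0.0000 vs cont=5.3611 → 5.3611 [wait]  node(3,3) S=120.7407 payoff=0.0000 vs cont=0.7926 → 0.7926 [wait]  ⇒ S*(3)=38.9530
t_2: node(2,0) S=47.0356 payoff=26.4444 vs cont=24.8767 → 26.4444 [stop]  node(2,1) S=68.5800 payoff=4.9000 vs cont=10.7721 → 10.7721 [wait]  node(2,2) S=99.9927 payoff=0.0000 vs cont=2.9054 → 2.9054 [wait]  ⇒ S*(2)=47.0356
t_1: node(1,0) S=56.7953 payoff=16.6847 vs cont=17.8175 → 17.8175 [wait]  node(1,1) S=82.8100 payoff=0.0000 vs cont=6.5048 → 6.5048 [wait]  ⇒ S*(1)=-
t_0: node(0,0) S=68.5800 payoff=4.9000 vs cont=11.6224 → 11.6224 [wait]  ⇒ S*(0)=-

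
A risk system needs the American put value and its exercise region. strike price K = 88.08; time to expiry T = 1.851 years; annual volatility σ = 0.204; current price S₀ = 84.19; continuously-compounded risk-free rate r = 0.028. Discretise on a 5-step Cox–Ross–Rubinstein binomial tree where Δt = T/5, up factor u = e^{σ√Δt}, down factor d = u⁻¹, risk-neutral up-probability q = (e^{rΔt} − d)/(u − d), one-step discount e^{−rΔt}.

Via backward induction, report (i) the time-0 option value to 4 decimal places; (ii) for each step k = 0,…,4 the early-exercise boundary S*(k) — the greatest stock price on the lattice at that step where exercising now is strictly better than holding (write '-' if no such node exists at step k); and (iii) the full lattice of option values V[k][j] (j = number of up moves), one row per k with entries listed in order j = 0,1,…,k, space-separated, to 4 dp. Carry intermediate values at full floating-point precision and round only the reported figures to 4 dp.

price = 9.8066
boundary = - - 65.6825 58.0155 65.6825
tree:
9.8066
15.1394 4.9010
22.3975 8.4990 1.5561
30.0645 14.1996 3.2144 0.0000
36.8365 22.3975 6.6403 0.0000 0.0000
42.8181 30.0645 13.7173 0.0000 0.0000 0.0000

Δt=0.37020, u=1.13215, d=0.88327, q=0.51087, disc=e^(-rΔt)=0.98969
k=5 terminal: V=max(K-S,0) → 42.8181 30.0645 13.7173 0.0000 0.0000 0.0000
k=4: j=0 S=51.2435 intr=36.8365 cont=35.9282 V=36.8365[EX]; j=1 S=65.6825 intr=22.3975 cont=21.4892 V=22.3975[EX]; j=2 S=84.1900 intr=3.8900 cont=6.6403 V=6.6403[hold]; j=3 S=107.9124 intr=0.0000 cont=0.0000 V=0.0000[hold]; j=4 S=138.3192 intr=0.0000 cont=0.0000 V=0.0000[hold]  S*(4)=65.6825
k=3: j=0 S=58.0155 intr=30.0645 cont=29.1562 V=30.0645[EX]; j=1 S=74.3627 intr=13.7173 cont=14.1996 V=14.1996[hold]; j=2 S=95.3160 intr=0.0000 cont=3.2144 V=3.2144[hold]; j=3 S=122.1735 intr=0.0000 cont=0.0000 V=0.0000[hold]  S*(3)=58.0155
k=2: j=0 S=65.6825 intr=22.3975 cont=21.7331 V=22.3975[EX]; j=1 S=84.1900 intr=3.8900 cont=8.4990 V=8.4990[hold]; j=2 S=107.9124 intr=0.0000 cont=1.5561 V=1.5561[hold]  S*(2)=65.6825
k=1: j=0 S=74.3627 intr=13.7173 cont=15.1394 V=15.1394[hold]; j=1 S=95.3160 intr=0.0000 cont=4.9010 V=4.9010[hold]  S*(1)=-
k=0: j=0 S=84.1900 intr=3.8900 cont=9.8066 V=9.8066[hold]  S*(0)=-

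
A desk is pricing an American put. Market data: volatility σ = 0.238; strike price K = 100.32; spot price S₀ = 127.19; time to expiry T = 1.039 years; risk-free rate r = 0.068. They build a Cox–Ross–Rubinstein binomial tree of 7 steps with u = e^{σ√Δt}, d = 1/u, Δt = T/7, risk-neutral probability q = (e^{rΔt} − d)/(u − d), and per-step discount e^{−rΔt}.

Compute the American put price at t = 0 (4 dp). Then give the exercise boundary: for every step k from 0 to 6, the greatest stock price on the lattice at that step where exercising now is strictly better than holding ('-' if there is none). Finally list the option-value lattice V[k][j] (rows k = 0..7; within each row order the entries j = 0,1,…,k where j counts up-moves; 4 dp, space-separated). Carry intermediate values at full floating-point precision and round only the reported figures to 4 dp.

price = 1.4355
boundary = - - - - - 80.4164 88.1386
tree:
1.4355
2.5685 0.4675
4.5009 0.9197 0.0791
7.6820 1.7921 0.1708 0.0000
12.6648 3.4509 0.3689 0.0000 0.0000
19.9036 6.5467 0.7968 0.0000 0.0000 0.0000
26.9493 12.1814 1.7212 0.0000 0.0000 0.0000 0.0000
33.3777 19.9036 3.7176 0.0000 0.0000 0.0000 0.0000 0.0000

params: Δt=0.14843 u=1.09603 d=0.91239 q=0.53233 e^(-rΔt)=0.98996
t_7 payoffs: 33.3777 19.9036 3.7176 0.0000 0.0000 0.0000 0.0000 0.0000
t_6: node(6,0) S=73.3707 payoff=26.9493 vs cont=25.9419 → 26.9493 [stop]  node(6,1) S=88.1386 payoff=12.1814 vs cont=11.1740 → 12.1814 [stop]  node(6,2) S=105.8789 payoff=0.0000 vs cont=1.7212 → 1.7212 [wait]  node(6,3) S=127.1900 payoff=0.0000 vs cont=0.0000 → 0.0000 [wait]  node(6,4) S=152.7905 payoff=0.0000 vs cont=0.0000 → 0.0000 [wait]  node(6,5) S=183.5439 payoff=0.0000 vs cont=0.0000 → 0.0000 [wait]  node(6,6) S=220.4872 payoff=0.0000 vs cont=0.0000 → 0.0000 [wait]  ⇒ S*(6)=88.1386
t_5: node(5,0) S=80.4164 payoff=19.9036 vs cont=18.8962 → 19.9036 [stop]  node(5,1) S=96.6024 payoff=3.7176 vs cont=6.5467 → 6.5467 [wait]  node(5,2) S=116.0463 payoff=0.0000 vs cont=0.7968 → 0.7968 [wait]  node(5,3) S=139.4038 payoff=0.0000 vs cont=0.0000 → 0.0000 [wait]  node(5,4) S=167.4627 payoff=0.0000 vs cont=0.0000 → 0.0000 [wait]  node(5,5) S=201.1692 payoff=0.0000 vs cont=0.0000 → 0.0000 [wait]  ⇒ S*(5)=80.4164
t_4: node(4,0) S=88.1386 payoff=12.1814 vs cont=12.6648 → 12.6648 [wait]  node(4,1) S=105.8789 payoff=0.0000 vs cont=3.4509 → 3.4509 [wait]  node(4,2) S=127.1900 payoff=0.0000 vs cont=0.3689 → 0.3689 [wait]  node(4,3) S=152.7905 payoff=0.0000 vs cont=0.0000 → 0.0000 [wait]  node(4,4) S=183.5439 payoff=0.0000 vs cont=0.0000 → 0.0000 [wait]  ⇒ S*(4)=-
t_3: node(3,0) S=96.6024 payoff=3.7176 vs cont=7.6820 → 7.6820 [wait]  node(3,1) S=116.0463 payoff=0.0000 vs cont=1.7921 → 1.7921 [wait]  node(3,2) S=139.4038 payoff=0.0000 vs cont=0.1708 → 0.1708 [wait]  node(3,3) S=167.4627 payoff=0.0000 vs cont=0.0000 → 0.0000 [wait]  ⇒ S*(3)=-
t_2: node(2,0) S=105.8789 payoff=0.0000 vs cont=4.5009 → 4.5009 [wait]  node(2,1) S=127.1900 payoff=0.0000 vs cont=0.9197 → 0.9197 [wait]  node(2,2) S=152.7905 payoff=0.0000 vs cont=0.0791 → 0.0791 [wait]  ⇒ S*(2)=-
t_1: node(1,0) S=116.0463 payoff=0.0000 vs cont=2.5685 → 2.5685 [wait]  node(1,1) S=139.4038 payoff=0.0000 vs cont=0.4675 → 0.4675 [wait]  ⇒ S*(1)=-
t_0: node(0,0) S=127.1900 payoff=0.0000 vs cont=1.4355 → 1.4355 [wait]  ⇒ S*(0)=-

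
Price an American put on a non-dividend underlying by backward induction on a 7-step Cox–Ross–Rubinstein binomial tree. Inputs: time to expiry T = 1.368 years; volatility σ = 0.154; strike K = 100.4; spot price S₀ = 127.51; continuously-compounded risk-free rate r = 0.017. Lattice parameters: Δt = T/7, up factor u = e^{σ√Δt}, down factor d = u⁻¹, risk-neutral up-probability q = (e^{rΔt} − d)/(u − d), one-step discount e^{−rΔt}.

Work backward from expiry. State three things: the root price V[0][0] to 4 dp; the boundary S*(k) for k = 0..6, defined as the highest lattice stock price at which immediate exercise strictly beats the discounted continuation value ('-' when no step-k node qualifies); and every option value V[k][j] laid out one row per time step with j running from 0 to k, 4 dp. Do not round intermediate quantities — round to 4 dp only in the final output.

price = 0.6304
boundary = - - - - - - 84.7511
tree:
0.6304
1.1444 0.1355
2.0467 0.2761 0.0000
3.5895 0.5623 0.0000 0.0000
6.1315 1.1453 0.0000 0.0000 0.0000
10.0859 2.3328 0.0000 0.0000 0.0000 0.0000
15.6489 4.7515 0.0000 0.0000 0.0000 0.0000 0.0000
21.2266 9.6781 0.0000 0.0000 0.0000 0.0000 0.0000 0.0000

params: Δt=0.19543 u=1.07045 d=0.93419 q=0.50741 e^(-rΔt)=0.99668
t_7 payoffs: 21.2266 9.6781 0.0000 0.0000 0.0000 0.0000 0.0000 0.0000
t_6: node(6,0) S=84.7511 payoff=15.6489 vs cont=15.3158 → 15.6489 [stop]  node(6,1) S=97.1132 payoff=3.2868 vs cont=4.7515 → 4.7515 [wait]  node(6,2) S=111.2785 payoff=0.0000 vs cont=0.0000 → 0.0000 [wait]  node(6,3) S=127.5100 payoff=0.0000 vs cont=0.0000 → 0.0000 [wait]  node(6,4) S=146.1091 payoff=0.0000 vs cont=0.0000 → 0.0000 [wait]  node(6,5) S=167.4210 payoff=0.0000 vs cont=0.0000 → 0.0000 [wait]  node(6,6) S=191.8416 payoff=0.0000 vs cont=0.0000 → 0.0000 [wait]  ⇒ S*(6)=84.7511
t_5: node(5,0) S=90.7219 payoff=9.6781 vs cont=10.0859 → 10.0859 [wait]  node(5,1) S=103.9549 payoff=0.0000 vs cont=2.3328 → 2.3328 [wait]  node(5,2) S=119.1181 payoff=0.0000 vs cont=0.0000 → 0.0000 [wait]  node(5,3) S=136.4931 payoff=0.0000 vs cont=0.0000 → 0.0000 [wait]  node(5,4) S=156.4025 payoff=0.0000 vs cont=0.0000 → 0.0000 [wait]  node(5,5) S=179.2159 payoff=0.0000 vs cont=0.0000 → 0.0000 [wait]  ⇒ S*(5)=-
t_4: node(4,0) S=97.1132 payoff=3.2868 vs cont=6.1315 → 6.1315 [wait]  node(4,1) S=111.2785 payoff=0.0000 vs cont=1.1453 → 1.1453 [wait]  node(4,2) S=127.5100 payoff=0.0000 vs cont=0.0000 → 0.0000 [wait]  node(4,3) S=146.1091 payoff=0.0000 vs cont=0.0000 → 0.0000 [wait]  node(4,4) S=167.4210 payoff=0.0000 vs cont=0.0000 → 0.0000 [wait]  ⇒ S*(4)=-
t_3: node(3,0) S=103.9549 payoff=0.0000 vs cont=3.5895 → 3.5895 [wait]  node(3,1) S=119.1181 payoff=0.0000 vs cont=0.5623 → 0.5623 [wait]  node(3,2) S=136.4931 payoff=0.0000 vs cont=0.0000 → 0.0000 [wait]  node(3,3) S=156.4025 payoff=0.0000 vs cont=0.0000 → 0.0000 [wait]  ⇒ S*(3)=-
t_2: node(2,0) S=111.2785 payoff=0.0000 vs cont=2.0467 → 2.0467 [wait]  node(2,1) S=127.5100 payoff=0.0000 vs cont=0.2761 → 0.2761 [wait]  node(2,2) S=146.1091 payoff=0.0000 vs cont=0.0000 → 0.0000 [wait]  ⇒ S*(2)=-
t_1: node(1,0) S=119.1181 payoff=0.0000 vs cont=1.1444 → 1.1444 [wait]  node(1,1) S=136.4931 payoff=0.0000 vs cont=0.1355 → 0.1355 [wait]  ⇒ S*(1)=-
t_0: node(0,0) S=127.5100 payoff=0.0000 vs cont=0.6304 → 0.6304 [wait]  ⇒ S*(0)=-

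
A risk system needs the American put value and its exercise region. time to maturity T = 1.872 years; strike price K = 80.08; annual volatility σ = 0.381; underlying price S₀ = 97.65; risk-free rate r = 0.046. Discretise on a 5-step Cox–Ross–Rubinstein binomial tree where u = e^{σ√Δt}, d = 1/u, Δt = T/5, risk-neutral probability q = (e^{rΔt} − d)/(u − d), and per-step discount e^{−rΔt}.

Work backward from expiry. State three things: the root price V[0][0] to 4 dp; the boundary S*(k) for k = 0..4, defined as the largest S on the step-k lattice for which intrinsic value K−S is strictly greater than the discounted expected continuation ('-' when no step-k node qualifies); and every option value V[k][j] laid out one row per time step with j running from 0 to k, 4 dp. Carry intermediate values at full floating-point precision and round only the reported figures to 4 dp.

price = 8.3006
boundary = - - - 48.5216 61.2605
tree:
8.3006
13.4046 3.0481
21.0122 5.6130 0.3677
31.5584 10.2990 0.7178 0.0000
41.6484 18.8195 1.4014 0.0000 0.0000
49.6401 31.5584 2.7360 0.0000 0.0000 0.0000

Δt=0.37440, u=1.26254, d=0.79205, q=0.47890, disc=e^(-rΔt)=0.98293
k=5 terminal: V=max(K-S,0) → 49.6401 31.5584 2.7360 0.0000 0.0000 0.0000
k=4: j=0 S=38.4316 intr=41.6484 cont=40.2810 V=41.6484[EX]; j=1 S=61.2605 intr=18.8195 cont=17.4521 V=18.8195[EX]; j=2 S=97.6500 intr=0.0000 cont=1.4014 V=1.4014[hold]; j=3 S=155.6553 intr=0.0000 cont=0.0000 V=0.0000[hold]; j=4 S=248.1165 intr=0.0000 cont=0.0000 V=0.0000[hold]  S*(4)=61.2605
k=3: j=0 S=48.5216 intr=31.5584 cont=30.1911 V=31.5584[EX]; j=1 S=77.3440 intr=2.7360 cont=10.2990 V=10.2990[hold]; j=2 S=123.2872 intr=0.0000 cont=0.7178 V=0.7178[hold]; j=3 S=196.5214 intr=0.0000 cont=0.0000 V=0.0000[hold]  S*(3)=48.5216
k=2: j=0 S=61.2605 intr=18.8195 cont=21.0122 V=21.0122[hold]; j=1 S=97.6500 intr=0.0000 cont=5.6130 V=5.6130[hold]; j=2 S=155.6553 intr=0.0000 cont=0.3677 V=0.3677[hold]  S*(2)=-
k=1: j=0 S=77.3440 intr=2.7360 cont=13.4046 V=13.4046[hold]; j=1 S=123.2872 intr=0.0000 cont=3.0481 V=3.0481[hold]  S*(1)=-
k=0: j=0 S=97.6500 intr=0.0000 cont=8.3006 V=8.3006[hold]  S*(0)=-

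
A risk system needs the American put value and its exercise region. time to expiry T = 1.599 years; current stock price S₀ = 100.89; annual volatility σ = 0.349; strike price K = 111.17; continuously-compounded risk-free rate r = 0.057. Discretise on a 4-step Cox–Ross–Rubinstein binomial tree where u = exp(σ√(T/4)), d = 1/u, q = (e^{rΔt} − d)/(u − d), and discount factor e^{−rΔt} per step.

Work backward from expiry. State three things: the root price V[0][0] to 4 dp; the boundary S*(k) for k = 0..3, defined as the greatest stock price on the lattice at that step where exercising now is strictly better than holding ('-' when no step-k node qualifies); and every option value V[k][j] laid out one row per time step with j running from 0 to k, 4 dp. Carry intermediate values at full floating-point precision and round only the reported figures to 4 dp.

params: Δt=0.39975 u=1.24690 d=0.80199 q=0.49686 e^(-rΔt)=0.97747
t_4 payoffs: 69.4325 46.2786 10.2800 0.0000 0.0000
t_3: node(3,0) S=52.0423 payoff=59.1277 vs cont=56.6233 → 59.1277 [stop]  node(3,1) S=80.9129 payoff=30.2571 vs cont=27.7527 → 30.2571 [stop]  node(3,2) S=125.7994 payoff=0.0000 vs cont=5.0557 → 5.0557 [wait]  node(3,3) S=195.5869 payoff=0.0000 vs cont=0.0000 → 0.0000 [wait]  ⇒ S*(3)=80.9129
t_2: node(2,0) S=64.8914 payoff=46.2786 vs cont=43.7742 → 46.2786 [stop]  node(2,1) S=100.8900 payoff=10.2800 vs cont=17.3360 → 17.3360 [wait]  node(2,2) S=156.8589 payoff=0.0000 vs cont=2.4864 → 2.4864 [wait]  ⇒ S*(2)=64.8914
t_1: node(1,0) S=80.9129 payoff=30.2571 vs cont=31.1796 → 31.1796 [wait]  node(1,1) S=125.7994 payoff=0.0000 vs cont=9.7335 → 9.7335 [wait]  ⇒ S*(1)=-
t_0: node(0,0) S=100.8900 payoff=10.2800 vs cont=20.0615 → 20.0615 [wait]  ⇒ S*(0)=-

price = 20.0615
boundary = - - 64.8914 80.9129
tree:
20.0615
31.1796 9.7335
46.2786 17.3360 2.4864
59.1277 30.2571 5.0557 0.0000
69.4325 46.2786 10.2800 0.0000 0.0000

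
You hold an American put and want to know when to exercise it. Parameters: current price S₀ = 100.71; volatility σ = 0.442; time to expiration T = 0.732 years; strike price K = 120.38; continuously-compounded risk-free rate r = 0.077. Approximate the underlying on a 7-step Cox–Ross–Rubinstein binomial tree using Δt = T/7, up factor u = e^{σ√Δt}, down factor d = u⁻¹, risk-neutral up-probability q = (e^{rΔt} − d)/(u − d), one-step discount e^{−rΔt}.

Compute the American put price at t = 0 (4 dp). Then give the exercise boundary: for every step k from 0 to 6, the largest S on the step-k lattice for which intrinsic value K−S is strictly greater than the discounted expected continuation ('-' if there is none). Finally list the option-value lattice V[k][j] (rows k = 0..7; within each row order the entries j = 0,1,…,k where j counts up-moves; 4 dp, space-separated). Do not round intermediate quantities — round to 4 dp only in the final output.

Δt=0.10457, u=1.15365, d=0.86681, q=0.49251, disc=e^(-rΔt)=0.99198
k=7 terminal: V=max(K-S,0) → 83.3502 71.0967 54.7883 33.0832 4.1958 0.0000 0.0000 0.0000
k=6: j=0 S=42.7195 intr=77.6605 cont=76.6951 V=77.6605[EX]; j=1 S=56.8558 intr=63.5242 cont=62.5588 V=63.5242[EX]; j=2 S=75.6700 intr=44.7100 cont=43.7446 V=44.7100[EX]; j=3 S=100.7100 intr=19.6700 cont=18.7046 V=19.6700[EX]; j=4 S=134.0360 intr=0.0000 cont=2.1122 V=2.1122[hold]; j=5 S=178.3900 intr=0.0000 cont=0.0000 V=0.0000[hold]; j=6 S=237.4212 intr=0.0000 cont=0.0000 V=0.0000[hold]  S*(6)=100.7100
k=5: j=0 S=49.2833 intr=71.0967 cont=70.1312 V=71.0967[EX]; j=1 S=65.5917 intr=54.7883 cont=53.8229 V=54.7883[EX]; j=2 S=87.2968 intr=33.0832 cont=32.1178 V=33.0832[EX]; j=3 S=116.1842 intr=4.1958 cont=10.9342 V=10.9342[hold]; j=4 S=154.6308 intr=0.0000 cont=1.0633 V=1.0633[hold]; j=5 S=205.7998 intr=0.0000 cont=0.0000 V=0.0000[hold]  S*(5)=87.2968
k=4: j=0 S=56.8558 intr=63.5242 cont=62.5588 V=63.5242[EX]; j=1 S=75.6700 intr=44.7100 cont=43.7446 V=44.7100[EX]; j=2 S=100.7100 intr=19.6700 cont=21.9967 V=21.9967[hold]; j=3 S=134.0360 intr=0.0000 cont=6.0240 V=6.0240[hold]; j=4 S=178.3900 intr=0.0000 cont=0.5353 V=0.5353[hold]  S*(4)=75.6700
k=3: j=0 S=65.5917 intr=54.7883 cont=53.8229 V=54.7883[EX]; j=1 S=87.2968 intr=33.0832 cont=33.2546 V=33.2546[hold]; j=2 S=116.1842 intr=4.1958 cont=14.0166 V=14.0166[hold]; j=3 S=154.6308 intr=0.0000 cont=3.2941 V=3.2941[hold]  S*(3)=65.5917
k=2: j=0 S=75.6700 intr=44.7100 cont=43.8283 V=44.7100[EX]; j=1 S=100.7100 intr=19.6700 cont=23.5889 V=23.5889[hold]; j=2 S=134.0360 intr=0.0000 cont=8.6656 V=8.6656[hold]  S*(2)=75.6700
k=1: j=0 S=87.2968 intr=33.0832 cont=34.0325 V=34.0325[hold]; j=1 S=116.1842 intr=4.1958 cont=16.1088 V=16.1088[hold]  S*(1)=-
k=0: j=0 S=100.7100 intr=19.6700 cont=25.0027 V=25.0027[hold]  S*(0)=-

price = 25.0027
boundary = - - 75.6700 65.5917 75.6700 87.2968 100.7100
tree:
25.0027
34.0325 16.1088
44.7100 23.5889 8.6656
54.7883 33.2546 14.0166 3.2941
63.5242 44.7100 21.9967 6.0240 0.5353
71.0967 54.7883 33.0832 10.9342 1.0633 0.0000
77.6605 63.5242 44.7100 19.6700 2.1122 0.0000 0.0000
83.3502 71.0967 54.7883 33.0832 4.1958 0.0000 0.0000 0.0000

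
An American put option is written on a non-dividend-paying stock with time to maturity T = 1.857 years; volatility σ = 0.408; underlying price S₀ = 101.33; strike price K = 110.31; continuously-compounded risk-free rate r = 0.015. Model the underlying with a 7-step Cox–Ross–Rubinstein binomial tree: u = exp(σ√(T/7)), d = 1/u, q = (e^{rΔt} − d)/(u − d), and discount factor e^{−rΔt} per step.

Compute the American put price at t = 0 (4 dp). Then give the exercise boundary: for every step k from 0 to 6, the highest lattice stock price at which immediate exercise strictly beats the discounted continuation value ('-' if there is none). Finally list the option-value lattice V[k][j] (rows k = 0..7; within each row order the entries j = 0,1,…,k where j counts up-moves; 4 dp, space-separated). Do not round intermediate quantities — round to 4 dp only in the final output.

price = 26.7971
boundary = - - - 53.9442 43.7200 53.9442 66.5594
tree:
26.7971
35.5541 16.6291
45.6216 23.9057 8.1307
56.3658 33.2573 13.0062 2.4103
66.5900 44.4109 20.2988 4.4572 0.0000
74.8763 56.3658 30.5980 8.2423 0.0000 0.0000
81.5922 66.5900 43.7506 15.2418 0.0000 0.0000 0.0000
87.0351 74.8763 56.3658 28.1853 0.0000 0.0000 0.0000 0.0000

Δt=0.26529  u=1.23386  d=0.81047  q=0.45707  discount=0.99603
step 7 (expiry): payoffs max(K−S,0) = 87.0351 74.8763 56.3658 28.1853 0.0000 0.0000 0.0000 0.0000
step 6: (k=6,j=0): S=28.7178, (K−S)⁺=81.5922, hold=81.1541 ⇒ V=81.5922 exercise | (k=6,j=1): S=43.7200, (K−S)⁺=66.5900, hold=66.1519 ⇒ V=66.5900 exercise | (k=6,j=2): S=66.5594, (K−S)⁺=43.7506, hold=43.3125 ⇒ V=43.7506 exercise | (k=6,j=3): S=101.3300, (K−S)⁺=8.9800, hold=15.2418 ⇒ V=15.2418 continue | (k=6,j=4): S=154.2648, (K−S)⁺=0.0000, hold=0.0000 ⇒ V=0.0000 continue | (k=6,j=5): S=234.8527, (K−S)⁺=0.0000, hold=0.0000 ⇒ V=0.0000 continue | (k=6,j=6): S=357.5398, (K−S)⁺=0.0000, hold=0.0000 ⇒ V=0.0000 continue  boundary S*=66.5594
step 5: (k=5,j=0): S=35.4337, (K−S)⁺=74.8763, hold=74.4383 ⇒ V=74.8763 exercise | (k=5,j=1): S=53.9442, (K−S)⁺=56.3658, hold=55.9277 ⇒ V=56.3658 exercise | (k=5,j=2): S=82.1247, (K−S)⁺=28.1853, hold=30.5980 ⇒ V=30.5980 continue | (k=5,j=3): S=125.0266, (K−S)⁺=0.0000, hold=8.2423 ⇒ V=8.2423 continue | (k=5,j=4): S=190.3405, (K−S)⁺=0.0000, hold=0.0000 ⇒ V=0.0000 continue | (k=5,j=5): S=289.7744, (K−S)⁺=0.0000, hold=0.0000 ⇒ V=0.0000 continue  boundary S*=53.9442
step 4: (k=4,j=0): S=43.7200, (K−S)⁺=66.5900, hold=66.1519 ⇒ V=66.5900 exercise | (k=4,j=1): S=66.5594, (K−S)⁺=43.7506, hold=44.4109 ⇒ V=44.4109 continue | (k=4,j=2): S=101.3300, (K−S)⁺=8.9800, hold=20.2988 ⇒ V=20.2988 continue | (k=4,j=3): S=154.2648, (K−S)⁺=0.0000, hold=4.4572 ⇒ V=4.4572 continue | (k=4,j=4): S=234.8527, (K−S)⁺=0.0000, hold=0.0000 ⇒ V=0.0000 continue  boundary S*=43.7200
step 3: (k=3,j=0): S=53.9442, (K−S)⁺=56.3658, hold=56.2283 ⇒ V=56.3658 exercise | (k=3,j=1): S=82.1247, (K−S)⁺=28.1853, hold=33.2573 ⇒ V=33.2573 continue | (k=3,j=2): S=125.0266, (K−S)⁺=0.0000, hold=13.0062 ⇒ V=13.0062 continue | (k=3,j=3): S=190.3405, (K−S)⁺=0.0000, hold=2.4103 ⇒ V=2.4103 continue  boundary S*=53.9442
step 2: (k=2,j=0): S=66.5594, (K−S)⁺=43.7506, hold=45.6216 ⇒ V=45.6216 continue | (k=2,j=1): S=101.3300, (K−S)⁺=8.9800, hold=23.9057 ⇒ V=23.9057 continue | (k=2,j=2): S=154.2648, (K−S)⁺=0.0000, hold=8.1307 ⇒ V=8.1307 continue  boundary S*=-
step 1: (k=1,j=0): S=82.1247, (K−S)⁺=28.1853, hold=35.5541 ⇒ V=35.5541 continue | (k=1,j=1): S=125.0266, (K−S)⁺=0.0000, hold=16.6291 ⇒ V=16.6291 continue  boundary S*=-
step 0: (k=0,j=0): S=101.3300, (K−S)⁺=8.9800, hold=26.7971 ⇒ V=26.7971 continue  boundary S*=-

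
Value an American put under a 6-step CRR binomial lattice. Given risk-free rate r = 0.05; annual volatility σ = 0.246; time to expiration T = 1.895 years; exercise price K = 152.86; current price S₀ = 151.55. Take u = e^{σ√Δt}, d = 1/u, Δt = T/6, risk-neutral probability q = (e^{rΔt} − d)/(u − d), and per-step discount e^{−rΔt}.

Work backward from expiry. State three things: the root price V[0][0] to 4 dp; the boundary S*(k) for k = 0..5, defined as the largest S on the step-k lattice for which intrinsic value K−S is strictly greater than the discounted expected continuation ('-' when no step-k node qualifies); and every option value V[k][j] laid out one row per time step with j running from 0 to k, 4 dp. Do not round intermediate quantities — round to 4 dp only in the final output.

params: Δt=0.31583 u=1.14826 d=0.87088 q=0.52288 e^(-rΔt)=0.98433
t_6 payoffs: 86.7435 65.6851 37.9193 1.3100 0.0000 0.0000 0.0000
t_5: node(5,0) S=75.9190 payoff=76.9410 vs cont=74.5460 → 76.9410 [stop]  node(5,1) S=100.0997 payoff=52.7603 vs cont=50.3654 → 52.7603 [stop]  node(5,2) S=131.9821 payoff=20.8779 vs cont=18.4830 → 20.8779 [stop]  node(5,3) S=174.0191 payoff=0.0000 vs cont=0.6152 → 0.6152 [wait]  node(5,4) S=229.4453 payoff=0.0000 vs cont=0.0000 → 0.0000 [wait]  node(5,5) S=302.5250 payoff=0.0000 vs cont=0.0000 → 0.0000 [wait]  ⇒ S*(5)=131.9821
t_4: node(4,0) S=87.1749 payoff=65.6851 vs cont=63.2901 → 65.6851 [stop]  node(4,1) S=114.9407 payoff=37.9193 vs cont=35.5244 → 37.9193 [stop]  node(4,2) S=151.5500 payoff=1.3100 vs cont=10.1220 → 10.1220 [wait]  node(4,3) S=199.8196 payoff=0.0000 vs cont=0.2889 → 0.2889 [wait]  node(4,4) S=263.4633 payoff=0.0000 vs cont=0.0000 → 0.0000 [wait]  ⇒ S*(4)=114.9407
t_3: node(3,0) S=100.0997 payoff=52.7603 vs cont=50.3654 → 52.7603 [stop]  node(3,1) S=131.9821 payoff=20.8779 vs cont=23.0184 → 23.0184 [wait]  node(3,2) S=174.0191 payoff=0.0000 vs cont=4.9025 → 4.9025 [wait]  node(3,3) S=229.4453 payoff=0.0000 vs cont=0.1357 → 0.1357 [wait]  ⇒ S*(3)=100.0997
t_2: node(2,0) S=114.9407 payoff=37.9193 vs cont=36.6260 → 37.9193 [stop]  node(2,1) S=151.5500 payoff=1.3100 vs cont=13.3338 → 13.3338 [wait]  node(2,2) S=199.8196 payoff=0.0000 vs cont=2.3723 → 2.3723 [wait]  ⇒ S*(2)=114.9407
t_1: node(1,0) S=131.9821 payoff=20.8779 vs cont=24.6714 → 24.6714 [wait]  node(1,1) S=174.0191 payoff=0.0000 vs cont=7.4832 → 7.4832 [wait]  ⇒ S*(1)=-
t_0: node(0,0) S=151.5500 payoff=1.3100 vs cont=15.4384 → 15.4384 [wait]  ⇒ S*(0)=-

price = 15.4384
boundary = - - 114.9407 100.0997 114.9407 131.9821
tree:
15.4384
24.6714 7.4832
37.9193 13.3338 2.3723
52.7603 23.0184 4.9025 0.1357
65.6851 37.9193 10.1220 0.2889 0.0000
76.9410 52.7603 20.8779 0.6152 0.0000 0.0000
86.7435 65.6851 37.9193 1.3100 0.0000 0.0000 0.0000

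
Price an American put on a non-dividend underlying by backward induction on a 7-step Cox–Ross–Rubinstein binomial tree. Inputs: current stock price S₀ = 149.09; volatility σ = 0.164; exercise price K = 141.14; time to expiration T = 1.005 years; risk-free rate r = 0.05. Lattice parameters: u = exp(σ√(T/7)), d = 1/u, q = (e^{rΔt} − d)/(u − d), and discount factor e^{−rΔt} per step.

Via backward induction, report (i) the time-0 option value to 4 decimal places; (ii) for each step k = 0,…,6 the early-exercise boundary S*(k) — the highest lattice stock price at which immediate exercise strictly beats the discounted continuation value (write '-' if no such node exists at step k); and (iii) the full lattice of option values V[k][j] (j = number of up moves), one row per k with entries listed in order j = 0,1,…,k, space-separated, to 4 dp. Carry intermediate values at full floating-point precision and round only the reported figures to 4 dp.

price = 4.0146
boundary = - - - 123.7332 116.2783 123.7332 131.6660
tree:
4.0146
6.7755 1.7387
11.0774 3.2362 0.4984
17.4068 5.8846 1.0449 0.0440
24.8617 10.3624 2.1851 0.0968 0.0000
31.8674 17.4068 4.5569 0.2131 0.0000 0.0000
38.4511 24.8617 9.4740 0.4691 0.0000 0.0000 0.0000
44.6380 31.8674 17.4068 1.0326 0.0000 0.0000 0.0000 0.0000

params: Δt=0.14357 u=1.06411 d=0.93975 q=0.54240 e^(-rΔt)=0.99285
t_7 payoffs: 44.6380 31.8674 17.4068 1.0326 0.0000 0.0000 0.0000 0.0000
t_6: node(6,0) S=102.6889 payoff=38.4511 vs cont=37.4415 → 38.4511 [stop]  node(6,1) S=116.2783 payoff=24.8617 vs cont=23.8522 → 24.8617 [stop]  node(6,2) S=131.6660 payoff=9.4740 vs cont=8.4645 → 9.4740 [stop]  node(6,3) S=149.0900 payoff=0.0000 vs cont=0.4691 → 0.4691 [wait]  node(6,4) S=168.8198 payoff=0.0000 vs cont=0.0000 → 0.0000 [wait]  node(6,5) S=191.1606 payoff=0.0000 vs cont=0.0000 → 0.0000 [wait]  node(6,6) S=216.4578 payoff=0.0000 vs cont=0.0000 → 0.0000 [wait]  ⇒ S*(6)=131.6660
t_5: node(5,0) S=109.2726 payoff=31.8674 vs cont=30.8579 → 31.8674 [stop]  node(5,1) S=123.7332 payoff=17.4068 vs cont=16.3973 → 17.4068 [stop]  node(5,2) S=140.1074 payoff=1.0326 vs cont=4.5569 → 4.5569 [wait]  node(5,3) S=158.6485 payoff=0.0000 vs cont=0.2131 → 0.2131 [wait]  node(5,4) S=179.6433 payoff=0.0000 vs cont=0.0000 → 0.0000 [wait]  node(5,5) S=203.4164 payoff=0.0000 vs cont=0.0000 → 0.0000 [wait]  ⇒ S*(5)=123.7332
t_4: node(4,0) S=116.2783 payoff=24.8617 vs cont=23.8522 → 24.8617 [stop]  node(4,1) S=131.6660 payoff=9.4740 vs cont=10.3624 → 10.3624 [wait]  node(4,2) S=149.0900 payoff=0.0000 vs cont=2.1851 → 2.1851 [wait]  node(4,3) S=168.8198 payoff=0.0000 vs cont=0.0968 → 0.0968 [wait]  node(4,4) S=191.1606 payoff=0.0000 vs cont=0.0000 → 0.0000 [wait]  ⇒ S*(4)=116.2783
t_3: node(3,0) S=123.7332 payoff=17.4068 vs cont=16.8757 → 17.4068 [stop]  node(3,1) S=140.1074 payoff=1.0326 vs cont=5.8846 → 5.8846 [wait]  node(3,2) S=158.6485 payoff=0.0000 vs cont=1.0449 → 1.0449 [wait]  node(3,3) S=179.6433 payoff=0.0000 vs cont=0.0440 → 0.0440 [wait]  ⇒ S*(3)=123.7332
t_2: node(2,0) S=131.6660 payoff=9.4740 vs cont=11.0774 → 11.0774 [wait]  node(2,1) S=149.0900 payoff=0.0000 vs cont=3.2362 → 3.2362 [wait]  node(2,2) S=168.8198 payoff=0.0000 vs cont=0.4984 → 0.4984 [wait]  ⇒ S*(2)=-
t_1: node(1,0) S=140.1074 payoff=1.0326 vs cont=6.7755 → 6.7755 [wait]  node(1,1) S=158.6485 payoff=0.0000 vs cont=1.7387 → 1.7387 [wait]  ⇒ S*(1)=-
t_0: node(0,0) S=149.0900 payoff=0.0000 vs cont=4.0146 → 4.0146 [wait]  ⇒ S*(0)=-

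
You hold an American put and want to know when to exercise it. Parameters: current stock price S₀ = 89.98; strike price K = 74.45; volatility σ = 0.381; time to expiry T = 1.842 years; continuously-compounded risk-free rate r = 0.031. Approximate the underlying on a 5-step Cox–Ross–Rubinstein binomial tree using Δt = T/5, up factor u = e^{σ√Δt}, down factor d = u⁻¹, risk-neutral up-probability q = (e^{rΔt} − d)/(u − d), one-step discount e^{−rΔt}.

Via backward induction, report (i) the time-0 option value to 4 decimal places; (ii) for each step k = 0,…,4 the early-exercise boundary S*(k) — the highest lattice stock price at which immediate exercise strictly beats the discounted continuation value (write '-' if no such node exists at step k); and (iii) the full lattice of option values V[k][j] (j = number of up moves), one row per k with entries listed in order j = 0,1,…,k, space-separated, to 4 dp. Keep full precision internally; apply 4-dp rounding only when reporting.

price = 8.4879
boundary = - - - 44.9627 56.6609
tree:
8.4879
13.2880 3.2195
20.2069 5.7198 0.4457
29.4873 10.1143 0.8460 0.0000
38.7703 17.7891 1.6056 0.0000 0.0000
46.1368 29.4873 3.0473 0.0000 0.0000 0.0000

params: Δt=0.36840 u=1.26018 d=0.79354 q=0.46706 e^(-rΔt)=0.98864
t_5 payoffs: 46.1368 29.4873 3.0473 0.0000 0.0000 0.0000
t_4: node(4,0) S=35.6797 payoff=38.7703 vs cont=37.9249 → 38.7703 [stop]  node(4,1) S=56.6609 payoff=17.7891 vs cont=16.9437 → 17.7891 [stop]  node(4,2) S=89.9800 payoff=0.0000 vs cont=1.6056 → 1.6056 [wait]  node(4,3) S=142.8922 payoff=0.0000 vs cont=0.0000 → 0.0000 [wait]  node(4,4) S=226.9192 payoff=0.0000 vs cont=0.0000 → 0.0000 [wait]  ⇒ S*(4)=56.6609
t_3: node(3,0) S=44.9627 payoff=29.4873 vs cont=28.6419 → 29.4873 [stop]  node(3,1) S=71.4027 payoff=3.0473 vs cont=10.1143 → 10.1143 [wait]  node(3,2) S=113.3907 payoff=0.0000 vs cont=0.8460 → 0.8460 [wait]  node(3,3) S=180.0694 payoff=0.0000 vs cont=0.0000 → 0.0000 [wait]  ⇒ S*(3)=44.9627
t_2: node(2,0) S=56.6609 payoff=17.7891 vs cont=20.2069 → 20.2069 [wait]  node(2,1) S=89.9800 payoff=0.0000 vs cont=5.7198 → 5.7198 [wait]  node(2,2) S=142.8922 payoff=0.0000 vs cont=0.4457 → 0.4457 [wait]  ⇒ S*(2)=-
t_1: node(1,0) S=71.4027 payoff=3.0473 vs cont=13.2880 → 13.2880 [wait]  node(1,1) S=113.3907 payoff=0.0000 vs cont=3.2195 → 3.2195 [wait]  ⇒ S*(1)=-
t_0: node(0,0) S=89.9800 payoff=0.0000 vs cont=8.4879 → 8.4879 [wait]  ⇒ S*(0)=-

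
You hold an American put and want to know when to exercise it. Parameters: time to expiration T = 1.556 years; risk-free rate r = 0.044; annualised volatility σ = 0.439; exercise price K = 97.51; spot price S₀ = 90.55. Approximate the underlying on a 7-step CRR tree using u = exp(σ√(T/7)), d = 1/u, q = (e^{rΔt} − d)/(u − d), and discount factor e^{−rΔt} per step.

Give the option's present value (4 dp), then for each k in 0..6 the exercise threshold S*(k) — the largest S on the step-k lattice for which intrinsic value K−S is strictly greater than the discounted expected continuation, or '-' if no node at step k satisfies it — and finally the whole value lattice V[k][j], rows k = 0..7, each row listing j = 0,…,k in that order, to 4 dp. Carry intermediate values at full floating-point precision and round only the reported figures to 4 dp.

price = 21.1337
boundary = - - - 48.6657 59.8565 48.6657 59.8565
tree:
21.1337
28.9435 12.8380
38.3230 19.0545 6.1517
48.8443 27.3519 10.1698 1.7853
57.9429 37.6535 16.3984 3.4145 0.0000
65.3404 48.8443 25.5253 6.5306 0.0000 0.0000
71.3549 57.9429 37.6535 12.4905 0.0000 0.0000 0.0000
76.2449 65.3404 48.8443 23.8893 0.0000 0.0000 0.0000 0.0000

Δt=0.22229, u=1.22995, d=0.81304, q=0.47201, disc=e^(-rΔt)=0.99027
k=7 terminal: V=max(K-S,0) → 76.2449 65.3404 48.8443 23.8893 0.0000 0.0000 0.0000 0.0000
k=6: j=0 S=26.1551 intr=71.3549 cont=70.4058 V=71.3549[EX]; j=1 S=39.5671 intr=57.9429 cont=56.9939 V=57.9429[EX]; j=2 S=59.8565 intr=37.6535 cont=36.7045 V=37.6535[EX]; j=3 S=90.5500 intr=6.9600 cont=12.4905 V=12.4905[hold]; j=4 S=136.9827 intr=0.0000 cont=0.0000 V=0.0000[hold]; j=5 S=207.2253 intr=0.0000 cont=0.0000 V=0.0000[hold]; j=6 S=313.4874 intr=0.0000 cont=0.0000 V=0.0000[hold]  S*(6)=59.8565
k=5: j=0 S=32.1696 intr=65.3404 cont=64.3914 V=65.3404[EX]; j=1 S=48.6657 intr=48.8443 cont=47.8953 V=48.8443[EX]; j=2 S=73.6207 intr=23.8893 cont=25.5253 V=25.5253[hold]; j=3 S=111.3723 intr=0.0000 cont=6.5306 V=6.5306[hold]; j=4 S=168.4823 intr=0.0000 cont=0.0000 V=0.0000[hold]; j=5 S=254.8775 intr=0.0000 cont=0.0000 V=0.0000[hold]  S*(5)=48.6657
k=4: j=0 S=39.5671 intr=57.9429 cont=56.9939 V=57.9429[EX]; j=1 S=59.8565 intr=37.6535 cont=37.4691 V=37.6535[EX]; j=2 S=90.5500 intr=6.9600 cont=16.3984 V=16.3984[hold]; j=3 S=136.9827 intr=0.0000 cont=3.4145 V=3.4145[hold]; j=4 S=207.2253 intr=0.0000 cont=0.0000 V=0.0000[hold]  S*(4)=59.8565
k=3: j=0 S=48.6657 intr=48.8443 cont=47.8953 V=48.8443[EX]; j=1 S=73.6207 intr=23.8893 cont=27.3519 V=27.3519[hold]; j=2 S=111.3723 intr=0.0000 cont=10.1698 V=10.1698[hold]; j=3 S=168.4823 intr=0.0000 cont=1.7853 V=1.7853[hold]  S*(3)=48.6657
k=2: j=0 S=59.8565 intr=37.6535 cont=38.3230 V=38.3230[hold]; j=1 S=90.5500 intr=6.9600 cont=19.0545 V=19.0545[hold]; j=2 S=136.9827 intr=0.0000 cont=6.1517 V=6.1517[hold]  S*(2)=-
k=1: j=0 S=73.6207 intr=23.8893 cont=28.9435 V=28.9435[hold]; j=1 S=111.3723 intr=0.0000 cont=12.8380 V=12.8380[hold]  S*(1)=-
k=0: j=0 S=90.5500 intr=6.9600 cont=21.1337 V=21.1337[hold]  S*(0)=-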